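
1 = 1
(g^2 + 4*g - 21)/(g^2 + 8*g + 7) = (g - 3)/(g + 1)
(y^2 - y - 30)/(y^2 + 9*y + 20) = (y - 6)/(y + 4)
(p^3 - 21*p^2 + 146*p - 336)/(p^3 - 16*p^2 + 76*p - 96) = (p - 7)/(p - 2)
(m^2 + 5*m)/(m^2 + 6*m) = (m + 5)/(m + 6)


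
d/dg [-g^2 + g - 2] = 1 - 2*g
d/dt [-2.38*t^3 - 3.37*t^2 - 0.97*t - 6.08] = -7.14*t^2 - 6.74*t - 0.97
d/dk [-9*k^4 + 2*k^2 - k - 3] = -36*k^3 + 4*k - 1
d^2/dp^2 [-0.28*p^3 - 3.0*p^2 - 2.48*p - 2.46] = -1.68*p - 6.0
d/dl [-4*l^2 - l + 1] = -8*l - 1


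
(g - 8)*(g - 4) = g^2 - 12*g + 32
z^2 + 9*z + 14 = (z + 2)*(z + 7)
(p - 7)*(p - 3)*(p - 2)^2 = p^4 - 14*p^3 + 65*p^2 - 124*p + 84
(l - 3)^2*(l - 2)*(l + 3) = l^4 - 5*l^3 - 3*l^2 + 45*l - 54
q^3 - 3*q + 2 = (q - 1)^2*(q + 2)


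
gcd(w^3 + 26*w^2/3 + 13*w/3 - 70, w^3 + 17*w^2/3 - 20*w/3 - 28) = w^2 + 11*w/3 - 14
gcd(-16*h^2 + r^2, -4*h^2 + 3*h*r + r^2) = 4*h + r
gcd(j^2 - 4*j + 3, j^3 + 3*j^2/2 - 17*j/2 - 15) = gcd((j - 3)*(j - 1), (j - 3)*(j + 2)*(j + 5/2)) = j - 3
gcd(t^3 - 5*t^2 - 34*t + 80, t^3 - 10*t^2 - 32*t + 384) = t - 8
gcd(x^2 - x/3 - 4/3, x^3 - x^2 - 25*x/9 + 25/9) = 1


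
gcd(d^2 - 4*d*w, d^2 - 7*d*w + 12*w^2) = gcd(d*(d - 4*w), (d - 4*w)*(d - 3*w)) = -d + 4*w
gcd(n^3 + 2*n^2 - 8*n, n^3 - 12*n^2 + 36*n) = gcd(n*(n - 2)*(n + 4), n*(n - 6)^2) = n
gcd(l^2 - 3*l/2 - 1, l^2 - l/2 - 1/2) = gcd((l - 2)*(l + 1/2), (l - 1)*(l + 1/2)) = l + 1/2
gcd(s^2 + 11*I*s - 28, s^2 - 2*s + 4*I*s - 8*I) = s + 4*I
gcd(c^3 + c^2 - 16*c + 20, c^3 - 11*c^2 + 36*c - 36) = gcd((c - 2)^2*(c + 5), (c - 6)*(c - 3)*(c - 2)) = c - 2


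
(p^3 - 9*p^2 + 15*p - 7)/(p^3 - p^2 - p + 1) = (p - 7)/(p + 1)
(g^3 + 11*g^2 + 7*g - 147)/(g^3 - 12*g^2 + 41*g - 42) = (g^2 + 14*g + 49)/(g^2 - 9*g + 14)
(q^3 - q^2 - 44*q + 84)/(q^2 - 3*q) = (q^3 - q^2 - 44*q + 84)/(q*(q - 3))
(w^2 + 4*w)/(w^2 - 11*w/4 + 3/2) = 4*w*(w + 4)/(4*w^2 - 11*w + 6)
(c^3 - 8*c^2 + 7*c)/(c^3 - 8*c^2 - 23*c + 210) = c*(c - 1)/(c^2 - c - 30)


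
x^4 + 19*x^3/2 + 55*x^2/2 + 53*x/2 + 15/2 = (x + 1/2)*(x + 1)*(x + 3)*(x + 5)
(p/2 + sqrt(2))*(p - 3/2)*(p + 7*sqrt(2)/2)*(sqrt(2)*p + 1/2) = sqrt(2)*p^4/2 - 3*sqrt(2)*p^3/4 + 23*p^3/4 - 69*p^2/8 + 67*sqrt(2)*p^2/8 - 201*sqrt(2)*p/16 + 7*p/2 - 21/4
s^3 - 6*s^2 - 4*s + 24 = (s - 6)*(s - 2)*(s + 2)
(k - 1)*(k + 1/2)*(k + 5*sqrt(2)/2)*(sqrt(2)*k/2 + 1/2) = sqrt(2)*k^4/2 - sqrt(2)*k^3/4 + 3*k^3 - 3*k^2/2 + sqrt(2)*k^2 - 3*k/2 - 5*sqrt(2)*k/8 - 5*sqrt(2)/8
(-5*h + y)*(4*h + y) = -20*h^2 - h*y + y^2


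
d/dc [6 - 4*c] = -4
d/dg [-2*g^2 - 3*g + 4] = -4*g - 3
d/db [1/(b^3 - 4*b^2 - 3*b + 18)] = (-3*b^2 + 8*b + 3)/(b^3 - 4*b^2 - 3*b + 18)^2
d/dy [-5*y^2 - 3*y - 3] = -10*y - 3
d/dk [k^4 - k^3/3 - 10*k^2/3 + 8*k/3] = 4*k^3 - k^2 - 20*k/3 + 8/3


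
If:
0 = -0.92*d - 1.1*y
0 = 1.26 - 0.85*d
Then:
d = 1.48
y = -1.24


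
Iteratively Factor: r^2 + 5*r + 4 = (r + 1)*(r + 4)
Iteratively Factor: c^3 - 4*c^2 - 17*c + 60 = (c - 3)*(c^2 - c - 20) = (c - 5)*(c - 3)*(c + 4)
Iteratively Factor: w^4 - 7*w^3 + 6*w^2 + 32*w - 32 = (w - 1)*(w^3 - 6*w^2 + 32) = (w - 4)*(w - 1)*(w^2 - 2*w - 8) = (w - 4)*(w - 1)*(w + 2)*(w - 4)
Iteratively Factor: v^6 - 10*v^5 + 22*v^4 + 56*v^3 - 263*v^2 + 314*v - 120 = (v - 1)*(v^5 - 9*v^4 + 13*v^3 + 69*v^2 - 194*v + 120) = (v - 5)*(v - 1)*(v^4 - 4*v^3 - 7*v^2 + 34*v - 24) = (v - 5)*(v - 1)^2*(v^3 - 3*v^2 - 10*v + 24) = (v - 5)*(v - 2)*(v - 1)^2*(v^2 - v - 12) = (v - 5)*(v - 2)*(v - 1)^2*(v + 3)*(v - 4)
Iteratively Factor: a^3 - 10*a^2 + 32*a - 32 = (a - 4)*(a^2 - 6*a + 8) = (a - 4)^2*(a - 2)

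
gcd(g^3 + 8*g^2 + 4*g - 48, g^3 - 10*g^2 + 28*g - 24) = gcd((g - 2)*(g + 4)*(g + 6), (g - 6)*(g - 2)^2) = g - 2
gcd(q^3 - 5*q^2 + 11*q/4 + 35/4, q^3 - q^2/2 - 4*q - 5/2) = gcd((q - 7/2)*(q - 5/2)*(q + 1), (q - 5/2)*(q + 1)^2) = q^2 - 3*q/2 - 5/2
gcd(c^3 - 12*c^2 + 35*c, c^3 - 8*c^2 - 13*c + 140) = c^2 - 12*c + 35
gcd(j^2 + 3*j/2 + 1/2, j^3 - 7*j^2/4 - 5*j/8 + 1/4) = j + 1/2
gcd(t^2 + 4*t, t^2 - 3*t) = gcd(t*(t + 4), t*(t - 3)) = t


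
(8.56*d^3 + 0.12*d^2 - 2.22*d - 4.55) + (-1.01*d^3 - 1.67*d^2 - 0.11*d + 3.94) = 7.55*d^3 - 1.55*d^2 - 2.33*d - 0.61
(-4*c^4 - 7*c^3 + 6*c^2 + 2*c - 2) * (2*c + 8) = -8*c^5 - 46*c^4 - 44*c^3 + 52*c^2 + 12*c - 16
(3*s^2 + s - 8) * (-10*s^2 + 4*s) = -30*s^4 + 2*s^3 + 84*s^2 - 32*s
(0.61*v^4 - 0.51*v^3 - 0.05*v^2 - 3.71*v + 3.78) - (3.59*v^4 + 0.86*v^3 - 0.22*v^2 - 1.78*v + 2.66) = -2.98*v^4 - 1.37*v^3 + 0.17*v^2 - 1.93*v + 1.12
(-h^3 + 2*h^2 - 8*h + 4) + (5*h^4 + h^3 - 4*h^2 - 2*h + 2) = 5*h^4 - 2*h^2 - 10*h + 6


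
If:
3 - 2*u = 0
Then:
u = 3/2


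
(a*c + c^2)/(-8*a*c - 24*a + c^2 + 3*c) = c*(-a - c)/(8*a*c + 24*a - c^2 - 3*c)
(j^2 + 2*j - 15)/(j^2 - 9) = (j + 5)/(j + 3)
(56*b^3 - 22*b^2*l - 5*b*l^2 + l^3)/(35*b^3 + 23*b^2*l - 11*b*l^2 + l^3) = (8*b^2 - 2*b*l - l^2)/(5*b^2 + 4*b*l - l^2)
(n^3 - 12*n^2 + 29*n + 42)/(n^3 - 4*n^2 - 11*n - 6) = (n - 7)/(n + 1)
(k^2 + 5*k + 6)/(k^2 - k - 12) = (k + 2)/(k - 4)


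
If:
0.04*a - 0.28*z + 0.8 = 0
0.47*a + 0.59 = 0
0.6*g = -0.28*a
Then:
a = -1.26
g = 0.59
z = 2.68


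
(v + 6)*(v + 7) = v^2 + 13*v + 42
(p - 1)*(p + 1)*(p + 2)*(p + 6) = p^4 + 8*p^3 + 11*p^2 - 8*p - 12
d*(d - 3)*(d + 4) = d^3 + d^2 - 12*d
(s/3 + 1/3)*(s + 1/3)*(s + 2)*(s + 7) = s^4/3 + 31*s^3/9 + 79*s^2/9 + 65*s/9 + 14/9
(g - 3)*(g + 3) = g^2 - 9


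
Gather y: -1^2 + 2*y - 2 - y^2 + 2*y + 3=-y^2 + 4*y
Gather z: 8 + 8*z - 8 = 8*z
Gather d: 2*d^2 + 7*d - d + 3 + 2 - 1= 2*d^2 + 6*d + 4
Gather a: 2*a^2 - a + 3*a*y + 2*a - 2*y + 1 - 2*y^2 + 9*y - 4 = 2*a^2 + a*(3*y + 1) - 2*y^2 + 7*y - 3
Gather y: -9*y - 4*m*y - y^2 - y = -y^2 + y*(-4*m - 10)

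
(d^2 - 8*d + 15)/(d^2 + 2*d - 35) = (d - 3)/(d + 7)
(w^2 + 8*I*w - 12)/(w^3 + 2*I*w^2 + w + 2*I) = (w + 6*I)/(w^2 + 1)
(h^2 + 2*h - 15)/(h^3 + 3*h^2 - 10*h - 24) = (h + 5)/(h^2 + 6*h + 8)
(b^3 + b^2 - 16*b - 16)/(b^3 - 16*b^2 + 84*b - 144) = (b^2 + 5*b + 4)/(b^2 - 12*b + 36)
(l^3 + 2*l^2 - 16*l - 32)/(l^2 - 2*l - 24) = (l^2 - 2*l - 8)/(l - 6)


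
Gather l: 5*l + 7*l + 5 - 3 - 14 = 12*l - 12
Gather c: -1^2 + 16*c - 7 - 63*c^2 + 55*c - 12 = -63*c^2 + 71*c - 20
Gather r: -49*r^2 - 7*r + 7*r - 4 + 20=16 - 49*r^2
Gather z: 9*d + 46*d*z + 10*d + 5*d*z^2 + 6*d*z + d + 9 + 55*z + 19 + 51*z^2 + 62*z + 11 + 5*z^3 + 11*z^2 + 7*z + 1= 20*d + 5*z^3 + z^2*(5*d + 62) + z*(52*d + 124) + 40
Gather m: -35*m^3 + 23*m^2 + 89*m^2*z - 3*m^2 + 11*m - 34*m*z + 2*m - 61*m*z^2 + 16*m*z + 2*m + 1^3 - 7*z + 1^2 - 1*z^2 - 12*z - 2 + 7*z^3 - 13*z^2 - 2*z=-35*m^3 + m^2*(89*z + 20) + m*(-61*z^2 - 18*z + 15) + 7*z^3 - 14*z^2 - 21*z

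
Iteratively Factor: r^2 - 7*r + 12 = (r - 3)*(r - 4)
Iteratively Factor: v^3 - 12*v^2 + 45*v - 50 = (v - 2)*(v^2 - 10*v + 25) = (v - 5)*(v - 2)*(v - 5)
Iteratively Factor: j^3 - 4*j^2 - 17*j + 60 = (j - 5)*(j^2 + j - 12) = (j - 5)*(j - 3)*(j + 4)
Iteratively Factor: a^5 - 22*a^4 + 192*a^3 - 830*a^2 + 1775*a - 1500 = (a - 3)*(a^4 - 19*a^3 + 135*a^2 - 425*a + 500) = (a - 4)*(a - 3)*(a^3 - 15*a^2 + 75*a - 125) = (a - 5)*(a - 4)*(a - 3)*(a^2 - 10*a + 25) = (a - 5)^2*(a - 4)*(a - 3)*(a - 5)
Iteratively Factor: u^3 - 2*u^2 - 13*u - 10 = (u - 5)*(u^2 + 3*u + 2) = (u - 5)*(u + 1)*(u + 2)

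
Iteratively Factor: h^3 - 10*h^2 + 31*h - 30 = (h - 3)*(h^2 - 7*h + 10) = (h - 5)*(h - 3)*(h - 2)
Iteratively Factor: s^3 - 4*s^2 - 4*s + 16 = (s - 4)*(s^2 - 4) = (s - 4)*(s + 2)*(s - 2)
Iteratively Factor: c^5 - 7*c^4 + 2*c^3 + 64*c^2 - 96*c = (c)*(c^4 - 7*c^3 + 2*c^2 + 64*c - 96) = c*(c - 4)*(c^3 - 3*c^2 - 10*c + 24) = c*(c - 4)*(c + 3)*(c^2 - 6*c + 8) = c*(c - 4)^2*(c + 3)*(c - 2)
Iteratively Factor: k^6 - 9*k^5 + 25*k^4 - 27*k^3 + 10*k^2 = (k)*(k^5 - 9*k^4 + 25*k^3 - 27*k^2 + 10*k) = k*(k - 5)*(k^4 - 4*k^3 + 5*k^2 - 2*k) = k*(k - 5)*(k - 1)*(k^3 - 3*k^2 + 2*k) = k*(k - 5)*(k - 1)^2*(k^2 - 2*k) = k*(k - 5)*(k - 2)*(k - 1)^2*(k)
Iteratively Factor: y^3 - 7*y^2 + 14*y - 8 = (y - 2)*(y^2 - 5*y + 4) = (y - 4)*(y - 2)*(y - 1)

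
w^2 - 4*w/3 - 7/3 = (w - 7/3)*(w + 1)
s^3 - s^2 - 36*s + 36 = (s - 6)*(s - 1)*(s + 6)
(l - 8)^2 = l^2 - 16*l + 64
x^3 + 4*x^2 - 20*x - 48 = (x - 4)*(x + 2)*(x + 6)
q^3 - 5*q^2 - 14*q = q*(q - 7)*(q + 2)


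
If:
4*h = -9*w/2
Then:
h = -9*w/8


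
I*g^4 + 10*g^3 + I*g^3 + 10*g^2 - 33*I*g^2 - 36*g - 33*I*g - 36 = (g - 4*I)*(g - 3*I)^2*(I*g + I)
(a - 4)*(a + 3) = a^2 - a - 12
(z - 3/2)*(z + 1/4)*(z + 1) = z^3 - z^2/4 - 13*z/8 - 3/8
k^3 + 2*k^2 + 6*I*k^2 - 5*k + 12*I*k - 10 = (k + 2)*(k + I)*(k + 5*I)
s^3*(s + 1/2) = s^4 + s^3/2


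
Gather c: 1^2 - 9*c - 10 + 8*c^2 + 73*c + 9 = 8*c^2 + 64*c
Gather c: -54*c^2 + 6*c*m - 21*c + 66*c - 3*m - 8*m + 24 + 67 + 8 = -54*c^2 + c*(6*m + 45) - 11*m + 99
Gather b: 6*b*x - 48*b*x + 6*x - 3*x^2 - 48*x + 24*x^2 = -42*b*x + 21*x^2 - 42*x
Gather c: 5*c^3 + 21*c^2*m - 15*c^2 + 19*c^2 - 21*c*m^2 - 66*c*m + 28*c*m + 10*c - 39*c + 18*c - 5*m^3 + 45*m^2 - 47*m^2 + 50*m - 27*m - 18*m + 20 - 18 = 5*c^3 + c^2*(21*m + 4) + c*(-21*m^2 - 38*m - 11) - 5*m^3 - 2*m^2 + 5*m + 2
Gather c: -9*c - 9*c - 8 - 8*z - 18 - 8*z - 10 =-18*c - 16*z - 36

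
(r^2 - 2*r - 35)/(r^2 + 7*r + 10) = (r - 7)/(r + 2)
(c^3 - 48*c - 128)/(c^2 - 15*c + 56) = (c^2 + 8*c + 16)/(c - 7)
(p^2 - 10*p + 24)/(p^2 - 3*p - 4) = (p - 6)/(p + 1)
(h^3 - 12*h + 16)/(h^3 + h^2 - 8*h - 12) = (h^3 - 12*h + 16)/(h^3 + h^2 - 8*h - 12)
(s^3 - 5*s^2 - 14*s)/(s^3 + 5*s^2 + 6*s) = (s - 7)/(s + 3)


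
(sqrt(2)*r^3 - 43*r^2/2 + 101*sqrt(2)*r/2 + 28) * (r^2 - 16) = sqrt(2)*r^5 - 43*r^4/2 + 69*sqrt(2)*r^3/2 + 372*r^2 - 808*sqrt(2)*r - 448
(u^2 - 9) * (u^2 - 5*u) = u^4 - 5*u^3 - 9*u^2 + 45*u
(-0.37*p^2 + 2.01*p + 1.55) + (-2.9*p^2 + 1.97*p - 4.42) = -3.27*p^2 + 3.98*p - 2.87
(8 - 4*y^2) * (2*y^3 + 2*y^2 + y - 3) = -8*y^5 - 8*y^4 + 12*y^3 + 28*y^2 + 8*y - 24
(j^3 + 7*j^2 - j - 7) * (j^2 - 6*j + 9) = j^5 + j^4 - 34*j^3 + 62*j^2 + 33*j - 63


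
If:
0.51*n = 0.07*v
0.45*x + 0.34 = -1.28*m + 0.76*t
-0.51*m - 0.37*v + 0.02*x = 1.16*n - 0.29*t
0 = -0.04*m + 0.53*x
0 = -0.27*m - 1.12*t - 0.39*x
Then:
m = -0.22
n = 0.03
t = 0.06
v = 0.25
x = -0.02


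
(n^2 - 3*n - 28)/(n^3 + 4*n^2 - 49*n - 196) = 1/(n + 7)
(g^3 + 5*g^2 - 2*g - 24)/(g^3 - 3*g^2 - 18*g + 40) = (g + 3)/(g - 5)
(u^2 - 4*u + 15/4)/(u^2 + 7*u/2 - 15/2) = (u - 5/2)/(u + 5)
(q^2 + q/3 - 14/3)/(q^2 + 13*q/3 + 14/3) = (q - 2)/(q + 2)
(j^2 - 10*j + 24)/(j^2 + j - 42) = (j - 4)/(j + 7)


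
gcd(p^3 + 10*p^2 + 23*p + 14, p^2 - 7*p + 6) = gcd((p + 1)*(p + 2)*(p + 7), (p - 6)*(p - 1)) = 1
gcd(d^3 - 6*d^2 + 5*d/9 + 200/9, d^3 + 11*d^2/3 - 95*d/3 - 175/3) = d^2 - 10*d/3 - 25/3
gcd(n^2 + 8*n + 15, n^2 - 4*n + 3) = 1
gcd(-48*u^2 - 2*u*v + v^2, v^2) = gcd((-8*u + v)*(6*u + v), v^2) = 1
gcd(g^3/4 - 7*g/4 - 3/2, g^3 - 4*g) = g + 2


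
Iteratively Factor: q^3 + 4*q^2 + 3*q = (q + 1)*(q^2 + 3*q) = (q + 1)*(q + 3)*(q)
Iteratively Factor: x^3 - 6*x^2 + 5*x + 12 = (x - 3)*(x^2 - 3*x - 4) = (x - 4)*(x - 3)*(x + 1)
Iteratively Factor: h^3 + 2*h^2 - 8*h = (h + 4)*(h^2 - 2*h) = (h - 2)*(h + 4)*(h)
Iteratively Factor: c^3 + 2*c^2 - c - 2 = (c - 1)*(c^2 + 3*c + 2) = (c - 1)*(c + 2)*(c + 1)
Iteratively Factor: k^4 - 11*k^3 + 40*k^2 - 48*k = (k - 4)*(k^3 - 7*k^2 + 12*k) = (k - 4)*(k - 3)*(k^2 - 4*k) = k*(k - 4)*(k - 3)*(k - 4)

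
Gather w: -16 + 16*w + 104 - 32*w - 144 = -16*w - 56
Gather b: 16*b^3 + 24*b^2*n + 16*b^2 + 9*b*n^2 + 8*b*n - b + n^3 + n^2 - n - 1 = 16*b^3 + b^2*(24*n + 16) + b*(9*n^2 + 8*n - 1) + n^3 + n^2 - n - 1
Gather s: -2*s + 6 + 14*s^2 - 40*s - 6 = 14*s^2 - 42*s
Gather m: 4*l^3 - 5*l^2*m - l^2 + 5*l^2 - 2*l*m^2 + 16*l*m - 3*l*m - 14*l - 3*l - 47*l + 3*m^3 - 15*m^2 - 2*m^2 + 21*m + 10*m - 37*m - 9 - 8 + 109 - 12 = 4*l^3 + 4*l^2 - 64*l + 3*m^3 + m^2*(-2*l - 17) + m*(-5*l^2 + 13*l - 6) + 80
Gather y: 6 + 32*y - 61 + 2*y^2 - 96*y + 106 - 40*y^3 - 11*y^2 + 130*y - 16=-40*y^3 - 9*y^2 + 66*y + 35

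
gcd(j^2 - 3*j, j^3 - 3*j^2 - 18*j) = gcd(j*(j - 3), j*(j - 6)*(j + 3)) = j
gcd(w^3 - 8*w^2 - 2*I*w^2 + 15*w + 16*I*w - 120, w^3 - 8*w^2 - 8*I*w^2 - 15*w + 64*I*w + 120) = w^2 + w*(-8 - 5*I) + 40*I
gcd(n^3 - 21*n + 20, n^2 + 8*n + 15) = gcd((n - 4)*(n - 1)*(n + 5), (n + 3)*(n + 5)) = n + 5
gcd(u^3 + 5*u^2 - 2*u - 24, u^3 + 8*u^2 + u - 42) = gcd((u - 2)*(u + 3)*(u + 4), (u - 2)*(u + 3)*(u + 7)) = u^2 + u - 6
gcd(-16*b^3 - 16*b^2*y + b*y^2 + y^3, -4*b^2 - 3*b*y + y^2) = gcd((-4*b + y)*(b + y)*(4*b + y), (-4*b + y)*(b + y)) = -4*b^2 - 3*b*y + y^2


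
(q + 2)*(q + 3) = q^2 + 5*q + 6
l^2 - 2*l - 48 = (l - 8)*(l + 6)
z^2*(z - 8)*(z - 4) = z^4 - 12*z^3 + 32*z^2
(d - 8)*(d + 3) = d^2 - 5*d - 24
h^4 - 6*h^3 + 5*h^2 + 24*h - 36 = (h - 3)^2*(h - 2)*(h + 2)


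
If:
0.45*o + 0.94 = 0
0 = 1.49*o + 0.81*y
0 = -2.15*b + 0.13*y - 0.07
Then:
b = 0.20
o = -2.09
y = 3.84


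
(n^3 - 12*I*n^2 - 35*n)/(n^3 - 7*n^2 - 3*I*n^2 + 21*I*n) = (n^2 - 12*I*n - 35)/(n^2 - 7*n - 3*I*n + 21*I)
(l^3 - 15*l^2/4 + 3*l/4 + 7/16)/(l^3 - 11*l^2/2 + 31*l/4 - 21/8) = (4*l + 1)/(2*(2*l - 3))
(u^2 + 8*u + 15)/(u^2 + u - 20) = (u + 3)/(u - 4)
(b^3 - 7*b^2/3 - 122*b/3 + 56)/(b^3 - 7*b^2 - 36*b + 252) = (b - 4/3)/(b - 6)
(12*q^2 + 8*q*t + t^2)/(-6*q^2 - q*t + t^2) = (-6*q - t)/(3*q - t)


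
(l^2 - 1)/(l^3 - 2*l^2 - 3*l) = (l - 1)/(l*(l - 3))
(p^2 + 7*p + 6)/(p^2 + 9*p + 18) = (p + 1)/(p + 3)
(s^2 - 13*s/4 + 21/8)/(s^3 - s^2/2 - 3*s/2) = (s - 7/4)/(s*(s + 1))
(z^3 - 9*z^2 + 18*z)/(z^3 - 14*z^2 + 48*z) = (z - 3)/(z - 8)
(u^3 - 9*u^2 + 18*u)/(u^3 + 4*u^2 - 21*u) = (u - 6)/(u + 7)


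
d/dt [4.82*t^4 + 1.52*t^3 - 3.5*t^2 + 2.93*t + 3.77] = 19.28*t^3 + 4.56*t^2 - 7.0*t + 2.93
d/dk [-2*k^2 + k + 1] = 1 - 4*k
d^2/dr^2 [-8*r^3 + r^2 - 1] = 2 - 48*r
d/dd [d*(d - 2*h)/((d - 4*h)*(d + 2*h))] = 16*h^2*(-d + h)/(d^4 - 4*d^3*h - 12*d^2*h^2 + 32*d*h^3 + 64*h^4)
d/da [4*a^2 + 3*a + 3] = 8*a + 3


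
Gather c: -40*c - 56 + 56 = -40*c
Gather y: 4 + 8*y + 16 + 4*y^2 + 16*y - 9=4*y^2 + 24*y + 11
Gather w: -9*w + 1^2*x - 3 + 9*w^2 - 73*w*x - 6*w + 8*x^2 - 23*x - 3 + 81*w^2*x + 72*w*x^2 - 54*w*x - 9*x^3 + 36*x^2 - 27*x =w^2*(81*x + 9) + w*(72*x^2 - 127*x - 15) - 9*x^3 + 44*x^2 - 49*x - 6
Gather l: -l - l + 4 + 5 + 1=10 - 2*l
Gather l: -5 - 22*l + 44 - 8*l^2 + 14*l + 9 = -8*l^2 - 8*l + 48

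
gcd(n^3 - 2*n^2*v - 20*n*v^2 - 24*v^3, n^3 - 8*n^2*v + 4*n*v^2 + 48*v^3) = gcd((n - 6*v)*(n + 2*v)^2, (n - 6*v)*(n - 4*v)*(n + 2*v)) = -n^2 + 4*n*v + 12*v^2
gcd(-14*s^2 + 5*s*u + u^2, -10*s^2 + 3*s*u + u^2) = 2*s - u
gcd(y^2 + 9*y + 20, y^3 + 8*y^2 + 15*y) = y + 5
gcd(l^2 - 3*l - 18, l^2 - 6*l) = l - 6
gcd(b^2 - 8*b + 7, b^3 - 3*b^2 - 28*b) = b - 7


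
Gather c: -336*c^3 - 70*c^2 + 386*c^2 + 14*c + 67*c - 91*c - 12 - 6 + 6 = -336*c^3 + 316*c^2 - 10*c - 12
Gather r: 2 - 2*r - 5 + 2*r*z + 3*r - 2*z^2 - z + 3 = r*(2*z + 1) - 2*z^2 - z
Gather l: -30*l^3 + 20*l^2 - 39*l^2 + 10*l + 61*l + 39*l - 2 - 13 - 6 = -30*l^3 - 19*l^2 + 110*l - 21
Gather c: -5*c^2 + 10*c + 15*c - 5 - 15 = -5*c^2 + 25*c - 20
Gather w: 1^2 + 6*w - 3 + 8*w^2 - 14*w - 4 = 8*w^2 - 8*w - 6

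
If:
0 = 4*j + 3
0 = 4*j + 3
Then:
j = -3/4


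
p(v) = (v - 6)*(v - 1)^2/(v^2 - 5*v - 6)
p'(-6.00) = 0.84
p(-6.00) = -9.80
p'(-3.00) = 0.00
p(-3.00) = -8.00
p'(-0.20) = -5.25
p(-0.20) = 1.80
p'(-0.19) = -5.10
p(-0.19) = 1.75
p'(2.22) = 0.61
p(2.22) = 0.46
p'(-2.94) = -0.06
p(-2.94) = -8.00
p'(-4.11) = 0.59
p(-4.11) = -8.40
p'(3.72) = 0.82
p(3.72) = 1.57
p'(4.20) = 0.85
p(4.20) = 1.97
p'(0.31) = -1.33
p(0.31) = 0.36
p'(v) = (5 - 2*v)*(v - 6)*(v - 1)^2/(v^2 - 5*v - 6)^2 + (v - 6)*(2*v - 2)/(v^2 - 5*v - 6) + (v - 1)^2/(v^2 - 5*v - 6)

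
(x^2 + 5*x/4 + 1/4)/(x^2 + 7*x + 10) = (4*x^2 + 5*x + 1)/(4*(x^2 + 7*x + 10))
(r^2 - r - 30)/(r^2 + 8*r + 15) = (r - 6)/(r + 3)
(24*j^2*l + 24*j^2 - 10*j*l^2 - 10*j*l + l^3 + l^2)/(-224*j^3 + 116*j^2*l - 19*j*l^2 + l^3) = (-6*j*l - 6*j + l^2 + l)/(56*j^2 - 15*j*l + l^2)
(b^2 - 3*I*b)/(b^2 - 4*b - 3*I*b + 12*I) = b/(b - 4)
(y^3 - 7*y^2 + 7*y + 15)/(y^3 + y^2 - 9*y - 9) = (y - 5)/(y + 3)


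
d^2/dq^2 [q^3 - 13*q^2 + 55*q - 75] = 6*q - 26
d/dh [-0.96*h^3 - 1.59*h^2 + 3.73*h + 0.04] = -2.88*h^2 - 3.18*h + 3.73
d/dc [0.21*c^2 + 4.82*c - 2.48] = 0.42*c + 4.82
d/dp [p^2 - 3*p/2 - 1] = 2*p - 3/2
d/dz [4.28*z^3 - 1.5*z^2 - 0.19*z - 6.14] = 12.84*z^2 - 3.0*z - 0.19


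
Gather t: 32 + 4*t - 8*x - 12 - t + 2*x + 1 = 3*t - 6*x + 21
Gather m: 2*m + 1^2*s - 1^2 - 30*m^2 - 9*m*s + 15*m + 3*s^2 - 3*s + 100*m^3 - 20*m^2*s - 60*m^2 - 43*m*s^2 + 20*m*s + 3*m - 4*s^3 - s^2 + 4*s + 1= 100*m^3 + m^2*(-20*s - 90) + m*(-43*s^2 + 11*s + 20) - 4*s^3 + 2*s^2 + 2*s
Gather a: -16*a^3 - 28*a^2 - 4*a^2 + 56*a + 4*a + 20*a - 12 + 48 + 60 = -16*a^3 - 32*a^2 + 80*a + 96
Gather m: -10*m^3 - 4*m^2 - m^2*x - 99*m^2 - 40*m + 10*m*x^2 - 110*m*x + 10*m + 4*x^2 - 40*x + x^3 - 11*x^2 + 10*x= -10*m^3 + m^2*(-x - 103) + m*(10*x^2 - 110*x - 30) + x^3 - 7*x^2 - 30*x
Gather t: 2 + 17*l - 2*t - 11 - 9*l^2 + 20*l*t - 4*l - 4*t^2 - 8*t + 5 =-9*l^2 + 13*l - 4*t^2 + t*(20*l - 10) - 4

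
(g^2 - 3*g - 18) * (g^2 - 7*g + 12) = g^4 - 10*g^3 + 15*g^2 + 90*g - 216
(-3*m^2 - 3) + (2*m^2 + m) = -m^2 + m - 3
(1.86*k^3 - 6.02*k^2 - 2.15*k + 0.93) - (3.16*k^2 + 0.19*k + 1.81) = 1.86*k^3 - 9.18*k^2 - 2.34*k - 0.88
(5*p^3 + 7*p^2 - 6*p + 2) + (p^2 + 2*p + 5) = 5*p^3 + 8*p^2 - 4*p + 7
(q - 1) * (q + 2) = q^2 + q - 2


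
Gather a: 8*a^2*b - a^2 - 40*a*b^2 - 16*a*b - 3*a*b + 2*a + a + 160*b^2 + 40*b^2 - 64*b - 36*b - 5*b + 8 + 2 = a^2*(8*b - 1) + a*(-40*b^2 - 19*b + 3) + 200*b^2 - 105*b + 10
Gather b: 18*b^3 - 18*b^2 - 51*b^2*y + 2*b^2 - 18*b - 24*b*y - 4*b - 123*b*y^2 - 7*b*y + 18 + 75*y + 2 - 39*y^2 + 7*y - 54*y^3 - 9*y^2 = 18*b^3 + b^2*(-51*y - 16) + b*(-123*y^2 - 31*y - 22) - 54*y^3 - 48*y^2 + 82*y + 20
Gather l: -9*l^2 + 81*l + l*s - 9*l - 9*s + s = -9*l^2 + l*(s + 72) - 8*s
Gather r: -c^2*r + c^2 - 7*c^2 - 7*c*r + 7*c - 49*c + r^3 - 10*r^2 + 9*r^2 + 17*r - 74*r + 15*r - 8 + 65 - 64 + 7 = -6*c^2 - 42*c + r^3 - r^2 + r*(-c^2 - 7*c - 42)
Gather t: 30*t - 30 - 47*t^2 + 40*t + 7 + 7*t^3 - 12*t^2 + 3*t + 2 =7*t^3 - 59*t^2 + 73*t - 21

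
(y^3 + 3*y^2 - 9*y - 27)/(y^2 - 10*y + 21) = (y^2 + 6*y + 9)/(y - 7)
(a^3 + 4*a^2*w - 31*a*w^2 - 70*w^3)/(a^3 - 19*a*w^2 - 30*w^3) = (a + 7*w)/(a + 3*w)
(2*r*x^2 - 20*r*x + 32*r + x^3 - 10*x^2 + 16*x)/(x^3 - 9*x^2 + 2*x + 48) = (2*r*x - 4*r + x^2 - 2*x)/(x^2 - x - 6)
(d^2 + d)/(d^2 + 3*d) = (d + 1)/(d + 3)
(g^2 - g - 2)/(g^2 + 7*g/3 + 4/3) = 3*(g - 2)/(3*g + 4)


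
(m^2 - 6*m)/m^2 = (m - 6)/m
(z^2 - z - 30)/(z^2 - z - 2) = (-z^2 + z + 30)/(-z^2 + z + 2)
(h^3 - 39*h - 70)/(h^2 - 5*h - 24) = (-h^3 + 39*h + 70)/(-h^2 + 5*h + 24)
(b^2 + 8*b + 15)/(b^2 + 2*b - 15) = (b + 3)/(b - 3)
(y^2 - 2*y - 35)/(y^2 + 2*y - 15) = (y - 7)/(y - 3)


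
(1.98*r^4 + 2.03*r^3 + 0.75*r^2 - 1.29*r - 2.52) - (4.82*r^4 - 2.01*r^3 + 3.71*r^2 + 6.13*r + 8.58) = -2.84*r^4 + 4.04*r^3 - 2.96*r^2 - 7.42*r - 11.1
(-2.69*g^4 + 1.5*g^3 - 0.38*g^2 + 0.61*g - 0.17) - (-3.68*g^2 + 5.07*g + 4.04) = -2.69*g^4 + 1.5*g^3 + 3.3*g^2 - 4.46*g - 4.21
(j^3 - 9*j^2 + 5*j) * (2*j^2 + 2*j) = 2*j^5 - 16*j^4 - 8*j^3 + 10*j^2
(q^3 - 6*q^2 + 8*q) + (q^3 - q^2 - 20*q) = 2*q^3 - 7*q^2 - 12*q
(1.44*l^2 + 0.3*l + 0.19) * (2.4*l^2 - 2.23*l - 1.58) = 3.456*l^4 - 2.4912*l^3 - 2.4882*l^2 - 0.8977*l - 0.3002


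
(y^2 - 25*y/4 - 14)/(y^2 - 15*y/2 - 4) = (4*y + 7)/(2*(2*y + 1))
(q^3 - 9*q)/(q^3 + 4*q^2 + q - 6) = q*(q - 3)/(q^2 + q - 2)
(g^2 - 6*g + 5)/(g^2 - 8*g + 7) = (g - 5)/(g - 7)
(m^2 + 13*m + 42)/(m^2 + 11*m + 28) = (m + 6)/(m + 4)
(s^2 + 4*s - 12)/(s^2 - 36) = (s - 2)/(s - 6)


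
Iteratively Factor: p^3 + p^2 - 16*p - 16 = (p - 4)*(p^2 + 5*p + 4) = (p - 4)*(p + 1)*(p + 4)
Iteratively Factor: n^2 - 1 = (n + 1)*(n - 1)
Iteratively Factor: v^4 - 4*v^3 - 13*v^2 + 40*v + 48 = (v + 3)*(v^3 - 7*v^2 + 8*v + 16) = (v + 1)*(v + 3)*(v^2 - 8*v + 16) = (v - 4)*(v + 1)*(v + 3)*(v - 4)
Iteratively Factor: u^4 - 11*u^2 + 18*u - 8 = (u - 1)*(u^3 + u^2 - 10*u + 8) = (u - 1)*(u + 4)*(u^2 - 3*u + 2) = (u - 1)^2*(u + 4)*(u - 2)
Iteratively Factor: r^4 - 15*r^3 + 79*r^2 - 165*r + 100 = (r - 1)*(r^3 - 14*r^2 + 65*r - 100) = (r - 5)*(r - 1)*(r^2 - 9*r + 20) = (r - 5)^2*(r - 1)*(r - 4)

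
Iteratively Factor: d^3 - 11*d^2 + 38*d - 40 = (d - 4)*(d^2 - 7*d + 10) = (d - 4)*(d - 2)*(d - 5)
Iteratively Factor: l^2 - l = (l - 1)*(l)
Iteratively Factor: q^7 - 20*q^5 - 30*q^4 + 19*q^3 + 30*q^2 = (q + 3)*(q^6 - 3*q^5 - 11*q^4 + 3*q^3 + 10*q^2) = (q + 2)*(q + 3)*(q^5 - 5*q^4 - q^3 + 5*q^2) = q*(q + 2)*(q + 3)*(q^4 - 5*q^3 - q^2 + 5*q) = q^2*(q + 2)*(q + 3)*(q^3 - 5*q^2 - q + 5) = q^2*(q - 1)*(q + 2)*(q + 3)*(q^2 - 4*q - 5) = q^2*(q - 5)*(q - 1)*(q + 2)*(q + 3)*(q + 1)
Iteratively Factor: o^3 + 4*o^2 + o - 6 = (o + 2)*(o^2 + 2*o - 3) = (o - 1)*(o + 2)*(o + 3)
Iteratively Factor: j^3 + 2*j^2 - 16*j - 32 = (j - 4)*(j^2 + 6*j + 8) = (j - 4)*(j + 4)*(j + 2)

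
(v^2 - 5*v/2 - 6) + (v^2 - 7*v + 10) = 2*v^2 - 19*v/2 + 4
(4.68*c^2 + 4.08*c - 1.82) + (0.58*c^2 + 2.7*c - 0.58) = 5.26*c^2 + 6.78*c - 2.4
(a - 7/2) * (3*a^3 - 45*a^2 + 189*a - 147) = 3*a^4 - 111*a^3/2 + 693*a^2/2 - 1617*a/2 + 1029/2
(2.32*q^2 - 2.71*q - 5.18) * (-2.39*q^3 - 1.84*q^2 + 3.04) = -5.5448*q^5 + 2.2081*q^4 + 17.3666*q^3 + 16.584*q^2 - 8.2384*q - 15.7472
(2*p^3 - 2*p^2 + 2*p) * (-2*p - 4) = -4*p^4 - 4*p^3 + 4*p^2 - 8*p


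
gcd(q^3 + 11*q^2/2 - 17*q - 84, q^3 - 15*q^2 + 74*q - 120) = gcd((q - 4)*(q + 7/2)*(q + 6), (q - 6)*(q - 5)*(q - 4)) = q - 4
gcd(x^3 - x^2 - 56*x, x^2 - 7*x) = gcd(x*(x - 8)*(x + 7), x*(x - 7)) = x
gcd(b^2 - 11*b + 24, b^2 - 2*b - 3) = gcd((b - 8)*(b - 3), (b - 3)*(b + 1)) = b - 3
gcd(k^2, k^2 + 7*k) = k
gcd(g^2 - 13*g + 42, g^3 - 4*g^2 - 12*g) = g - 6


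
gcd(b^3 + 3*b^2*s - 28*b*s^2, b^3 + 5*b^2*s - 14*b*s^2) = b^2 + 7*b*s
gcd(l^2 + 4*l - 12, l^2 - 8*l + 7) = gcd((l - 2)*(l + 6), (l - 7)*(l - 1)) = 1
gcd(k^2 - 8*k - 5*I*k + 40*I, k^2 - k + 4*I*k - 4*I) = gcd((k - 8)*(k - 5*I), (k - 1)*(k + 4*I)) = 1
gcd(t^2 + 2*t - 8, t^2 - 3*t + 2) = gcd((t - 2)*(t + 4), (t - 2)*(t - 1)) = t - 2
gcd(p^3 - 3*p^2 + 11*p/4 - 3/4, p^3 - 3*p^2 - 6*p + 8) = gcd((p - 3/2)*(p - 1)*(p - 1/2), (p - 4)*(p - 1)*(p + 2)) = p - 1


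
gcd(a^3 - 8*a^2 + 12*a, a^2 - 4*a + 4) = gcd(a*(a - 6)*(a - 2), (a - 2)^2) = a - 2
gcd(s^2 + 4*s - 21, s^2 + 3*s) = 1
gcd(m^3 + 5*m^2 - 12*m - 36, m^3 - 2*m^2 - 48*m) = m + 6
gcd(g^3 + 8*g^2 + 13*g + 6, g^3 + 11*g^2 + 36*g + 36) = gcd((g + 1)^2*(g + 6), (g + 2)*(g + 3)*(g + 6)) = g + 6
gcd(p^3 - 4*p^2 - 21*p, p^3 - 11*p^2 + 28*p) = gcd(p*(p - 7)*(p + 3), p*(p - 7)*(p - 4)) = p^2 - 7*p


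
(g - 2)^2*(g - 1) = g^3 - 5*g^2 + 8*g - 4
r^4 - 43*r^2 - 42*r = r*(r - 7)*(r + 1)*(r + 6)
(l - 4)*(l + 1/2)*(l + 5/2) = l^3 - l^2 - 43*l/4 - 5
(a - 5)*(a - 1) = a^2 - 6*a + 5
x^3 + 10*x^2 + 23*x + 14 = (x + 1)*(x + 2)*(x + 7)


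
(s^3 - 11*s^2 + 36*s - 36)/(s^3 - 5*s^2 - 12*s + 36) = (s - 3)/(s + 3)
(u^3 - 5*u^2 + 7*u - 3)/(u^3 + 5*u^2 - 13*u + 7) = (u - 3)/(u + 7)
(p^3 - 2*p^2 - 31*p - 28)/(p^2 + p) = p - 3 - 28/p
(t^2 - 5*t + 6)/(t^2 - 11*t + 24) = (t - 2)/(t - 8)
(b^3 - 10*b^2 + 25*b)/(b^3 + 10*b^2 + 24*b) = (b^2 - 10*b + 25)/(b^2 + 10*b + 24)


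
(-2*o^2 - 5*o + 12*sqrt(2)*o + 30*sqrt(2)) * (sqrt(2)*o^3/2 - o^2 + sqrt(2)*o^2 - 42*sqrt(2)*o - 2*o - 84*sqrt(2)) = -sqrt(2)*o^5 - 9*sqrt(2)*o^4/2 + 14*o^4 + 63*o^3 + 67*sqrt(2)*o^3 - 938*o^2 + 324*sqrt(2)*o^2 - 4536*o + 360*sqrt(2)*o - 5040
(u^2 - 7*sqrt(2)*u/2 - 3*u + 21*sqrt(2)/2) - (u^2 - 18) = -7*sqrt(2)*u/2 - 3*u + 21*sqrt(2)/2 + 18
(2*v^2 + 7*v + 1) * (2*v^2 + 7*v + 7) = 4*v^4 + 28*v^3 + 65*v^2 + 56*v + 7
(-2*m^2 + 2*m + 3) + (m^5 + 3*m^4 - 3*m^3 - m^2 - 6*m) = m^5 + 3*m^4 - 3*m^3 - 3*m^2 - 4*m + 3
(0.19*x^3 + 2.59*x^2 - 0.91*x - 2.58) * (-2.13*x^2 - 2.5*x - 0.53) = -0.4047*x^5 - 5.9917*x^4 - 4.6374*x^3 + 6.3977*x^2 + 6.9323*x + 1.3674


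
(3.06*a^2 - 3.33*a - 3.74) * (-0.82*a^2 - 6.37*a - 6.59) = -2.5092*a^4 - 16.7616*a^3 + 4.1135*a^2 + 45.7685*a + 24.6466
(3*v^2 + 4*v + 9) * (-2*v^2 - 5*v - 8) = -6*v^4 - 23*v^3 - 62*v^2 - 77*v - 72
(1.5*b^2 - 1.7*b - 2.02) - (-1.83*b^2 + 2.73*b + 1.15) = 3.33*b^2 - 4.43*b - 3.17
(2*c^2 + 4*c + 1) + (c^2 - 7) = 3*c^2 + 4*c - 6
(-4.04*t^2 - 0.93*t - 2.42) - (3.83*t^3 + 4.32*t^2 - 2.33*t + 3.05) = -3.83*t^3 - 8.36*t^2 + 1.4*t - 5.47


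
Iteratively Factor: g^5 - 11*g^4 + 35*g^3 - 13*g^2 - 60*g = (g - 4)*(g^4 - 7*g^3 + 7*g^2 + 15*g) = (g - 4)*(g - 3)*(g^3 - 4*g^2 - 5*g) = g*(g - 4)*(g - 3)*(g^2 - 4*g - 5) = g*(g - 5)*(g - 4)*(g - 3)*(g + 1)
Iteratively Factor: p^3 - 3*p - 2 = (p - 2)*(p^2 + 2*p + 1) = (p - 2)*(p + 1)*(p + 1)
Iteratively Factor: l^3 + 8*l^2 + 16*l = (l)*(l^2 + 8*l + 16) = l*(l + 4)*(l + 4)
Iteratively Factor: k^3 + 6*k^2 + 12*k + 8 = (k + 2)*(k^2 + 4*k + 4) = (k + 2)^2*(k + 2)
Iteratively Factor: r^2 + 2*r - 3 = (r - 1)*(r + 3)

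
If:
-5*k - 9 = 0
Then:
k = -9/5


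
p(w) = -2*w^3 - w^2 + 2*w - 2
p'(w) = -6*w^2 - 2*w + 2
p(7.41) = -855.83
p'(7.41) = -342.27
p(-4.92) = 202.14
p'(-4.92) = -133.40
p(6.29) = -526.70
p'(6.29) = -247.96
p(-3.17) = 45.32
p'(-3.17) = -51.95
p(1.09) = -3.60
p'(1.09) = -7.31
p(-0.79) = -3.22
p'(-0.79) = -0.16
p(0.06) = -1.88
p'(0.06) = 1.86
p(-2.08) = 7.51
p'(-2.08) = -19.80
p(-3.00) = 37.00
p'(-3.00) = -46.00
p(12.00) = -3578.00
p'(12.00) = -886.00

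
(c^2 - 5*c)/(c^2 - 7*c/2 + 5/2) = 2*c*(c - 5)/(2*c^2 - 7*c + 5)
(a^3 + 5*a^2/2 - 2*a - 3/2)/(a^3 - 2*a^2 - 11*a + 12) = (a + 1/2)/(a - 4)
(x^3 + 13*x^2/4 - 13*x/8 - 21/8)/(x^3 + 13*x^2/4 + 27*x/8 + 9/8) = (2*x^2 + 5*x - 7)/(2*x^2 + 5*x + 3)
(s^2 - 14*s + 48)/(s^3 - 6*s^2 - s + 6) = (s - 8)/(s^2 - 1)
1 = 1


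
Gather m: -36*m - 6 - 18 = -36*m - 24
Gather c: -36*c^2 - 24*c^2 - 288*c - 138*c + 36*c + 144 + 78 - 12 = -60*c^2 - 390*c + 210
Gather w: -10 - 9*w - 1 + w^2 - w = w^2 - 10*w - 11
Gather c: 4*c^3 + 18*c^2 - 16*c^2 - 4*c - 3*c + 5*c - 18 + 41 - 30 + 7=4*c^3 + 2*c^2 - 2*c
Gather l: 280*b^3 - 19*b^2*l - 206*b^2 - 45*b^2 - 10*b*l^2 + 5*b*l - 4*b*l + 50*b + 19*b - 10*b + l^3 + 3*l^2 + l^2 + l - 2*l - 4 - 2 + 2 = 280*b^3 - 251*b^2 + 59*b + l^3 + l^2*(4 - 10*b) + l*(-19*b^2 + b - 1) - 4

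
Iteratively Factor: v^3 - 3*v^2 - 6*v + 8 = (v - 4)*(v^2 + v - 2) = (v - 4)*(v - 1)*(v + 2)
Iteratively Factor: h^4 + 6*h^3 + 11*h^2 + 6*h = (h)*(h^3 + 6*h^2 + 11*h + 6) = h*(h + 2)*(h^2 + 4*h + 3) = h*(h + 2)*(h + 3)*(h + 1)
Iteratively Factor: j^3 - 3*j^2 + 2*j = (j - 1)*(j^2 - 2*j) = (j - 2)*(j - 1)*(j)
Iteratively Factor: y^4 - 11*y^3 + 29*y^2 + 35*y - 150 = (y - 3)*(y^3 - 8*y^2 + 5*y + 50) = (y - 5)*(y - 3)*(y^2 - 3*y - 10) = (y - 5)*(y - 3)*(y + 2)*(y - 5)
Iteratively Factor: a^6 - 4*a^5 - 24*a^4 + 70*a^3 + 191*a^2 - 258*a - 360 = (a + 1)*(a^5 - 5*a^4 - 19*a^3 + 89*a^2 + 102*a - 360) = (a - 2)*(a + 1)*(a^4 - 3*a^3 - 25*a^2 + 39*a + 180) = (a - 2)*(a + 1)*(a + 3)*(a^3 - 6*a^2 - 7*a + 60) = (a - 4)*(a - 2)*(a + 1)*(a + 3)*(a^2 - 2*a - 15) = (a - 4)*(a - 2)*(a + 1)*(a + 3)^2*(a - 5)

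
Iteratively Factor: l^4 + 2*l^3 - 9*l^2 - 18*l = (l + 2)*(l^3 - 9*l) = l*(l + 2)*(l^2 - 9) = l*(l + 2)*(l + 3)*(l - 3)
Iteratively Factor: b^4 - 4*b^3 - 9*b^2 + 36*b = (b - 3)*(b^3 - b^2 - 12*b) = (b - 3)*(b + 3)*(b^2 - 4*b) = b*(b - 3)*(b + 3)*(b - 4)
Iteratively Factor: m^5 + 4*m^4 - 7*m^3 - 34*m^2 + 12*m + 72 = (m + 2)*(m^4 + 2*m^3 - 11*m^2 - 12*m + 36) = (m + 2)*(m + 3)*(m^3 - m^2 - 8*m + 12) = (m - 2)*(m + 2)*(m + 3)*(m^2 + m - 6) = (m - 2)*(m + 2)*(m + 3)^2*(m - 2)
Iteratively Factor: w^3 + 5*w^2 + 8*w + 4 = (w + 2)*(w^2 + 3*w + 2) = (w + 1)*(w + 2)*(w + 2)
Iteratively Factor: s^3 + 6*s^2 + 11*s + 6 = (s + 1)*(s^2 + 5*s + 6) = (s + 1)*(s + 2)*(s + 3)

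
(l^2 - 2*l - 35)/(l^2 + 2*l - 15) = (l - 7)/(l - 3)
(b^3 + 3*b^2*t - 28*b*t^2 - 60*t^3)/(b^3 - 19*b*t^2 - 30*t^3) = (b + 6*t)/(b + 3*t)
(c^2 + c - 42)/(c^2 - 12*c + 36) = (c + 7)/(c - 6)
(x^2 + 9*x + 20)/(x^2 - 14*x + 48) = (x^2 + 9*x + 20)/(x^2 - 14*x + 48)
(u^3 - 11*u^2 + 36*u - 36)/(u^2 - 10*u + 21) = (u^2 - 8*u + 12)/(u - 7)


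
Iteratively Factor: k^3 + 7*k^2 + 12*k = (k)*(k^2 + 7*k + 12) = k*(k + 4)*(k + 3)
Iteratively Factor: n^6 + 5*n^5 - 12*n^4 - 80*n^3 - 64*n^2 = (n + 4)*(n^5 + n^4 - 16*n^3 - 16*n^2) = (n - 4)*(n + 4)*(n^4 + 5*n^3 + 4*n^2) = (n - 4)*(n + 4)^2*(n^3 + n^2) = n*(n - 4)*(n + 4)^2*(n^2 + n) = n^2*(n - 4)*(n + 4)^2*(n + 1)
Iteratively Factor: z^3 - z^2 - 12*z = (z)*(z^2 - z - 12) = z*(z + 3)*(z - 4)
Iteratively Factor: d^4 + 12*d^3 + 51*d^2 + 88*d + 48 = (d + 3)*(d^3 + 9*d^2 + 24*d + 16) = (d + 3)*(d + 4)*(d^2 + 5*d + 4) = (d + 3)*(d + 4)^2*(d + 1)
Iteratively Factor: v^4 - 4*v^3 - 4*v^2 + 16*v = (v - 2)*(v^3 - 2*v^2 - 8*v) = (v - 4)*(v - 2)*(v^2 + 2*v) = v*(v - 4)*(v - 2)*(v + 2)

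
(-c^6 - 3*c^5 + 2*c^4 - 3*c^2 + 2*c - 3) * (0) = 0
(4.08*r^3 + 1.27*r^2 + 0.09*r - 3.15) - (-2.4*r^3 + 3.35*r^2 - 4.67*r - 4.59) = 6.48*r^3 - 2.08*r^2 + 4.76*r + 1.44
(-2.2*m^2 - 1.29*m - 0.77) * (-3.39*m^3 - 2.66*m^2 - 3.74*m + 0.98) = 7.458*m^5 + 10.2251*m^4 + 14.2697*m^3 + 4.7168*m^2 + 1.6156*m - 0.7546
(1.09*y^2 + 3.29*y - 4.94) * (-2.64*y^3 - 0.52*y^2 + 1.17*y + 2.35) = -2.8776*y^5 - 9.2524*y^4 + 12.6061*y^3 + 8.9796*y^2 + 1.9517*y - 11.609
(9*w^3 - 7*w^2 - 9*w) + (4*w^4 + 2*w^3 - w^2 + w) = 4*w^4 + 11*w^3 - 8*w^2 - 8*w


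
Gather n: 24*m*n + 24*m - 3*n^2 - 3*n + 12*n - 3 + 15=24*m - 3*n^2 + n*(24*m + 9) + 12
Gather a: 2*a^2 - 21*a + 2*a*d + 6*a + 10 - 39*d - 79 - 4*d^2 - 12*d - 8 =2*a^2 + a*(2*d - 15) - 4*d^2 - 51*d - 77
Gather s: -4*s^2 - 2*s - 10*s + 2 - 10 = -4*s^2 - 12*s - 8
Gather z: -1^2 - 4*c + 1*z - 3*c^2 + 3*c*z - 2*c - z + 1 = -3*c^2 + 3*c*z - 6*c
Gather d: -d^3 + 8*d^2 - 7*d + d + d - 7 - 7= -d^3 + 8*d^2 - 5*d - 14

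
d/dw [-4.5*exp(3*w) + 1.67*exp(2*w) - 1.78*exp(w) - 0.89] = (-13.5*exp(2*w) + 3.34*exp(w) - 1.78)*exp(w)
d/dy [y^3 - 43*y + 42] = 3*y^2 - 43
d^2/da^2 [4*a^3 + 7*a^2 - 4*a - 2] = 24*a + 14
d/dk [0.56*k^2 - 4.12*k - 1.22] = 1.12*k - 4.12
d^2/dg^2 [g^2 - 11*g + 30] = 2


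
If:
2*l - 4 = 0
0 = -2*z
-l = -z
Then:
No Solution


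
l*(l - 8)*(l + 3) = l^3 - 5*l^2 - 24*l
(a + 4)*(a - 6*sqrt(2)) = a^2 - 6*sqrt(2)*a + 4*a - 24*sqrt(2)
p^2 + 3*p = p*(p + 3)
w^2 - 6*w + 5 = (w - 5)*(w - 1)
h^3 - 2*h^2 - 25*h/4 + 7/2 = (h - 7/2)*(h - 1/2)*(h + 2)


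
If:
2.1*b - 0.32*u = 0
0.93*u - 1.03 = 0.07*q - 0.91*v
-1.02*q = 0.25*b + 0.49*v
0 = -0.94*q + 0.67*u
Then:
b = -0.29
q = -1.36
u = -1.90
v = 2.97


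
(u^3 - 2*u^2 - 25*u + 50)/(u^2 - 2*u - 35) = (u^2 - 7*u + 10)/(u - 7)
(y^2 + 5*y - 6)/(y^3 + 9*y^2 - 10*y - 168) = (y - 1)/(y^2 + 3*y - 28)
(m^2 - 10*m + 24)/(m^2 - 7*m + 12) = (m - 6)/(m - 3)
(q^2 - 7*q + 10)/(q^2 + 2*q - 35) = (q - 2)/(q + 7)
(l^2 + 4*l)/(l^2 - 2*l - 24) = l/(l - 6)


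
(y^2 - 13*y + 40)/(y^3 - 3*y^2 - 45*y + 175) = (y - 8)/(y^2 + 2*y - 35)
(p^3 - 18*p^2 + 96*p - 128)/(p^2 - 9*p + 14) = (p^2 - 16*p + 64)/(p - 7)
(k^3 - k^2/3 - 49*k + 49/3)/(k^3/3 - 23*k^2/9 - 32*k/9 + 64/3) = 3*(3*k^3 - k^2 - 147*k + 49)/(3*k^3 - 23*k^2 - 32*k + 192)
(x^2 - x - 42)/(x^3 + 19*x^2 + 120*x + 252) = (x - 7)/(x^2 + 13*x + 42)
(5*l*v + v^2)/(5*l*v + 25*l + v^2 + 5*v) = v/(v + 5)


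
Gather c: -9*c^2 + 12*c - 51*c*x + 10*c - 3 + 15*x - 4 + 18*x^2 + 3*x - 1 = -9*c^2 + c*(22 - 51*x) + 18*x^2 + 18*x - 8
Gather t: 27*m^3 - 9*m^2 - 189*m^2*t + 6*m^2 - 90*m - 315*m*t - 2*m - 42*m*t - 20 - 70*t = 27*m^3 - 3*m^2 - 92*m + t*(-189*m^2 - 357*m - 70) - 20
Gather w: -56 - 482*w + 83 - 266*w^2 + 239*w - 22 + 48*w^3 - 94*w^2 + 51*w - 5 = 48*w^3 - 360*w^2 - 192*w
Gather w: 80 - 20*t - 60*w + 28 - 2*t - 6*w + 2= -22*t - 66*w + 110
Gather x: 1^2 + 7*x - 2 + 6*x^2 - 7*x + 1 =6*x^2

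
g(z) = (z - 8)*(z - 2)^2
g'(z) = (z - 8)*(2*z - 4) + (z - 2)^2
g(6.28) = -31.51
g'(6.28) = 3.60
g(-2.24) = -184.09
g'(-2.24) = 104.81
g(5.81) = -31.79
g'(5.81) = -2.17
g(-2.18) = -177.87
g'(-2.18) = 102.58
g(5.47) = -30.46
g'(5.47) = -5.52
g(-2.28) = -188.31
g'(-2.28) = 106.32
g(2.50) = -1.38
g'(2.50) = -5.25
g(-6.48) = -1041.26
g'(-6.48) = 317.49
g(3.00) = -5.00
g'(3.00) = -9.00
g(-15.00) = -6647.00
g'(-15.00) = 1071.00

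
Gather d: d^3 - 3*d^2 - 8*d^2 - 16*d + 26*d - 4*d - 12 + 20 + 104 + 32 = d^3 - 11*d^2 + 6*d + 144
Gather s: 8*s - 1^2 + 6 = 8*s + 5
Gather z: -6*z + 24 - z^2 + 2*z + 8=-z^2 - 4*z + 32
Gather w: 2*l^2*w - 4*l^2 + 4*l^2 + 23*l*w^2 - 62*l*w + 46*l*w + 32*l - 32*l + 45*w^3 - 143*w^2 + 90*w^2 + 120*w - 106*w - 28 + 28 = 45*w^3 + w^2*(23*l - 53) + w*(2*l^2 - 16*l + 14)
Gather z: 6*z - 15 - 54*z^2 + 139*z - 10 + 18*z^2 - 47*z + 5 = -36*z^2 + 98*z - 20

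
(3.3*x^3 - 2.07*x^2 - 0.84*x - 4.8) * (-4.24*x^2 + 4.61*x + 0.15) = -13.992*x^5 + 23.9898*x^4 - 5.4861*x^3 + 16.1691*x^2 - 22.254*x - 0.72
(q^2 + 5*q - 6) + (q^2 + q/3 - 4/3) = 2*q^2 + 16*q/3 - 22/3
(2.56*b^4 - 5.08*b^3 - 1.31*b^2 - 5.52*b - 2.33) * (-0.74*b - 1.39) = -1.8944*b^5 + 0.2008*b^4 + 8.0306*b^3 + 5.9057*b^2 + 9.397*b + 3.2387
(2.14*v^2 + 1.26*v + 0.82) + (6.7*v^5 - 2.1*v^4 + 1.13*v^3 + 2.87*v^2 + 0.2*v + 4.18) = 6.7*v^5 - 2.1*v^4 + 1.13*v^3 + 5.01*v^2 + 1.46*v + 5.0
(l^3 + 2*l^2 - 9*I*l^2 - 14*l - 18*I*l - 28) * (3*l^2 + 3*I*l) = 3*l^5 + 6*l^4 - 24*I*l^4 - 15*l^3 - 48*I*l^3 - 30*l^2 - 42*I*l^2 - 84*I*l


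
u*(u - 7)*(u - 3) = u^3 - 10*u^2 + 21*u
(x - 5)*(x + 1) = x^2 - 4*x - 5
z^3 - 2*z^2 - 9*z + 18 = (z - 3)*(z - 2)*(z + 3)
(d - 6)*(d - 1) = d^2 - 7*d + 6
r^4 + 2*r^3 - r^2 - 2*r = r*(r - 1)*(r + 1)*(r + 2)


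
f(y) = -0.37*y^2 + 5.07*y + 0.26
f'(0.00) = 5.07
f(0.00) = 0.26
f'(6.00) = 0.63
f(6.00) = 17.36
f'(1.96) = 3.62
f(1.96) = 8.78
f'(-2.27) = 6.75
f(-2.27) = -13.16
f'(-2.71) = 7.08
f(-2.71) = -16.20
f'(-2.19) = 6.69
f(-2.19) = -12.62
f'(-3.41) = 7.59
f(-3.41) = -21.33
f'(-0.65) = 5.55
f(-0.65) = -3.19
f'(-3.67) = 7.79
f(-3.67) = -23.33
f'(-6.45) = 9.84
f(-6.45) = -47.83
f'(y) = 5.07 - 0.74*y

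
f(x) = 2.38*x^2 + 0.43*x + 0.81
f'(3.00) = 14.71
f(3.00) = 23.52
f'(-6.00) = -28.13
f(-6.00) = 83.91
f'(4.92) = 23.85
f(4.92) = 60.54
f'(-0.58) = -2.33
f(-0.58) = 1.36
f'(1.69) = 8.47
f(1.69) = 8.33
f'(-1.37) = -6.09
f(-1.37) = 4.69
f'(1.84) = 9.19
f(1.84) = 9.66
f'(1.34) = 6.81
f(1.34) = 5.66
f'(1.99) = 9.90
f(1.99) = 11.09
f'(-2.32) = -10.61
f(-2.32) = 12.62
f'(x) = 4.76*x + 0.43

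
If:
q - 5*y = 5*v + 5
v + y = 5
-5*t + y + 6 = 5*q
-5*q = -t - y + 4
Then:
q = 30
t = 5/3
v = -442/3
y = 457/3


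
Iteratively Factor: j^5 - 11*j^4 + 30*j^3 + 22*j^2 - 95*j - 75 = (j + 1)*(j^4 - 12*j^3 + 42*j^2 - 20*j - 75) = (j + 1)^2*(j^3 - 13*j^2 + 55*j - 75) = (j - 3)*(j + 1)^2*(j^2 - 10*j + 25) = (j - 5)*(j - 3)*(j + 1)^2*(j - 5)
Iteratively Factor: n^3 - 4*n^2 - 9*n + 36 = (n - 3)*(n^2 - n - 12) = (n - 3)*(n + 3)*(n - 4)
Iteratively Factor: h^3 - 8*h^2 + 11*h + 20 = (h + 1)*(h^2 - 9*h + 20) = (h - 5)*(h + 1)*(h - 4)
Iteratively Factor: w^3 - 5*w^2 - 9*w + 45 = (w - 3)*(w^2 - 2*w - 15) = (w - 3)*(w + 3)*(w - 5)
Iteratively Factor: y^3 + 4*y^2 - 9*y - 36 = (y - 3)*(y^2 + 7*y + 12) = (y - 3)*(y + 4)*(y + 3)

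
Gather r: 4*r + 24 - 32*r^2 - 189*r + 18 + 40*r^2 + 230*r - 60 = 8*r^2 + 45*r - 18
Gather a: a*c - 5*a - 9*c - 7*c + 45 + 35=a*(c - 5) - 16*c + 80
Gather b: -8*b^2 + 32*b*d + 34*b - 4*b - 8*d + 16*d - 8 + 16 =-8*b^2 + b*(32*d + 30) + 8*d + 8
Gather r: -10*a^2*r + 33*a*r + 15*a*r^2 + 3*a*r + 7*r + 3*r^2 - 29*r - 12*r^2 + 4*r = r^2*(15*a - 9) + r*(-10*a^2 + 36*a - 18)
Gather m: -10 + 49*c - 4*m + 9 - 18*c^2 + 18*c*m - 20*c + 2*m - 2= -18*c^2 + 29*c + m*(18*c - 2) - 3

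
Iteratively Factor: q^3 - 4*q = (q)*(q^2 - 4) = q*(q + 2)*(q - 2)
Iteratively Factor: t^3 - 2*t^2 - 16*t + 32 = (t - 2)*(t^2 - 16) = (t - 4)*(t - 2)*(t + 4)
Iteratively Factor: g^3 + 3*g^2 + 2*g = (g)*(g^2 + 3*g + 2) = g*(g + 2)*(g + 1)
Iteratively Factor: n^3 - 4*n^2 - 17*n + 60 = (n - 3)*(n^2 - n - 20) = (n - 3)*(n + 4)*(n - 5)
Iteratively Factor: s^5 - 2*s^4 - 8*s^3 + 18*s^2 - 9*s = (s + 3)*(s^4 - 5*s^3 + 7*s^2 - 3*s) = (s - 1)*(s + 3)*(s^3 - 4*s^2 + 3*s) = (s - 3)*(s - 1)*(s + 3)*(s^2 - s) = s*(s - 3)*(s - 1)*(s + 3)*(s - 1)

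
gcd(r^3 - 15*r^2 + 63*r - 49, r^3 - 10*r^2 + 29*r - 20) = r - 1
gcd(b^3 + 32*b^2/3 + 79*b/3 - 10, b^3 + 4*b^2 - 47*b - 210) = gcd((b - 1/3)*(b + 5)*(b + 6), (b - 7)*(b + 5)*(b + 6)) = b^2 + 11*b + 30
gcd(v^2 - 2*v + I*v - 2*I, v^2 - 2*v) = v - 2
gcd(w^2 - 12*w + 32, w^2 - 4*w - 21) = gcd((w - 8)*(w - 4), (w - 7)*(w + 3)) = 1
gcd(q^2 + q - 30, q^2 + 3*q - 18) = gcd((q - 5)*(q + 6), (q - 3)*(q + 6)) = q + 6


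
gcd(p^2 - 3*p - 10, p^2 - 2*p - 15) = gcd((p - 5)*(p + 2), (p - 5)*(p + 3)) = p - 5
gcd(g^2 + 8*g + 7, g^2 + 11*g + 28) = g + 7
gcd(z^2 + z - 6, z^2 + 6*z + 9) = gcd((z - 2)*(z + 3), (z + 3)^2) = z + 3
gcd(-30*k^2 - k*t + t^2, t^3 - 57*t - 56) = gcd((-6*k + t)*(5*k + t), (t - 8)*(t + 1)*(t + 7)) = 1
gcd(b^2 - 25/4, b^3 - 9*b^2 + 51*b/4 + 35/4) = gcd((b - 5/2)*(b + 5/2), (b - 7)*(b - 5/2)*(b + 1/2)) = b - 5/2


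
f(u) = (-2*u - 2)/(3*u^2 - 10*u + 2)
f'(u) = (10 - 6*u)*(-2*u - 2)/(3*u^2 - 10*u + 2)^2 - 2/(3*u^2 - 10*u + 2)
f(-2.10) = 0.06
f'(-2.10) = -0.02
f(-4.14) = 0.07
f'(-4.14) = 0.00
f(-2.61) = 0.07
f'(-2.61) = -0.01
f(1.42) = 0.79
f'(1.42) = 0.14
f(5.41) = -0.36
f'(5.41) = 0.17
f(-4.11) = 0.07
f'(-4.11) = 0.00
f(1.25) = 0.77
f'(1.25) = 0.01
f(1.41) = 0.79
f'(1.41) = 0.13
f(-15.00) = 0.03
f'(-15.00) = 0.00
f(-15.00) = 0.03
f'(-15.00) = 0.00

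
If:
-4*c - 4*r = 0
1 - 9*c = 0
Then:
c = 1/9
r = -1/9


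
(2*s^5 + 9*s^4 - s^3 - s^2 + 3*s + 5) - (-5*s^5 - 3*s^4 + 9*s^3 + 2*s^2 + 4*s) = 7*s^5 + 12*s^4 - 10*s^3 - 3*s^2 - s + 5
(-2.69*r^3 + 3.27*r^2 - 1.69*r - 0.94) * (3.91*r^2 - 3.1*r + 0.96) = -10.5179*r^5 + 21.1247*r^4 - 19.3273*r^3 + 4.7028*r^2 + 1.2916*r - 0.9024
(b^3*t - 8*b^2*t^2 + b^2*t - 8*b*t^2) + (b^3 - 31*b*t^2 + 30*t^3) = b^3*t + b^3 - 8*b^2*t^2 + b^2*t - 39*b*t^2 + 30*t^3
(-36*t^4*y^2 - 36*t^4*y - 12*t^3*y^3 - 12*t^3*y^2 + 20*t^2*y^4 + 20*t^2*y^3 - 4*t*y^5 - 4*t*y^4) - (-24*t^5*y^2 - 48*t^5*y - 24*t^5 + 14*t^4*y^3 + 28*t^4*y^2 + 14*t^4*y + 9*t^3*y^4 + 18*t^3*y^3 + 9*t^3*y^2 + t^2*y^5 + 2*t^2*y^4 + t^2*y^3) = 24*t^5*y^2 + 48*t^5*y + 24*t^5 - 14*t^4*y^3 - 64*t^4*y^2 - 50*t^4*y - 9*t^3*y^4 - 30*t^3*y^3 - 21*t^3*y^2 - t^2*y^5 + 18*t^2*y^4 + 19*t^2*y^3 - 4*t*y^5 - 4*t*y^4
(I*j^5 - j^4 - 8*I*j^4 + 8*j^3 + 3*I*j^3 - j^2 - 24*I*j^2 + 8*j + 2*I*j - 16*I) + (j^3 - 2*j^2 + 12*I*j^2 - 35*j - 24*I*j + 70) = I*j^5 - j^4 - 8*I*j^4 + 9*j^3 + 3*I*j^3 - 3*j^2 - 12*I*j^2 - 27*j - 22*I*j + 70 - 16*I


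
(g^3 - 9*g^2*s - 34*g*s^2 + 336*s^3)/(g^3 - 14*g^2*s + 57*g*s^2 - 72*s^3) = (g^2 - g*s - 42*s^2)/(g^2 - 6*g*s + 9*s^2)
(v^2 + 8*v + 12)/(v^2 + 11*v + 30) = (v + 2)/(v + 5)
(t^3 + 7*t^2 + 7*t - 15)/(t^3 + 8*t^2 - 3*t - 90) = (t^2 + 2*t - 3)/(t^2 + 3*t - 18)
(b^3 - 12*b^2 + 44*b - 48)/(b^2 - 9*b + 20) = (b^2 - 8*b + 12)/(b - 5)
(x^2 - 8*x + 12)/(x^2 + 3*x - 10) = (x - 6)/(x + 5)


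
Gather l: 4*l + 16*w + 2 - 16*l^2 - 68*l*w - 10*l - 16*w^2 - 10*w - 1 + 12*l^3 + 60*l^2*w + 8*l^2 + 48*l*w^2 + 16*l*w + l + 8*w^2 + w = 12*l^3 + l^2*(60*w - 8) + l*(48*w^2 - 52*w - 5) - 8*w^2 + 7*w + 1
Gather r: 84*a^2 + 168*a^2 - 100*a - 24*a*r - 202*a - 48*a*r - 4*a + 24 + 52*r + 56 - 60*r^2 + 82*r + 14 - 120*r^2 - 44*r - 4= 252*a^2 - 306*a - 180*r^2 + r*(90 - 72*a) + 90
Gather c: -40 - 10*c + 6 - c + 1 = -11*c - 33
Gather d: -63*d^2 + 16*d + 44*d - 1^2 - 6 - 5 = -63*d^2 + 60*d - 12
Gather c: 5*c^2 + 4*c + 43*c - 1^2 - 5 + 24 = 5*c^2 + 47*c + 18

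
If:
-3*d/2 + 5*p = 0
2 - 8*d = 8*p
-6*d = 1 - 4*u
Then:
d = 5/26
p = 3/52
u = 7/13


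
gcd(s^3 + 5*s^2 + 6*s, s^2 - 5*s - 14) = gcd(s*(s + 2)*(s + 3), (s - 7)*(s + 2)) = s + 2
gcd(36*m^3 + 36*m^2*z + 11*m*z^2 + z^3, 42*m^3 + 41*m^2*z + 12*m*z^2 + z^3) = 6*m^2 + 5*m*z + z^2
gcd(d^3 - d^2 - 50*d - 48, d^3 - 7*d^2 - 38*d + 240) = d^2 - 2*d - 48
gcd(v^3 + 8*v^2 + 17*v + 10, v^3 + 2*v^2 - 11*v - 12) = v + 1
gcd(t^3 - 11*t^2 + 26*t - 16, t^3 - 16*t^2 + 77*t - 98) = t - 2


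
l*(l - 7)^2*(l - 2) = l^4 - 16*l^3 + 77*l^2 - 98*l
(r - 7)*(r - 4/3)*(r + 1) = r^3 - 22*r^2/3 + r + 28/3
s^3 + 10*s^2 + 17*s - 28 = (s - 1)*(s + 4)*(s + 7)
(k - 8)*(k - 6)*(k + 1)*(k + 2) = k^4 - 11*k^3 + 8*k^2 + 116*k + 96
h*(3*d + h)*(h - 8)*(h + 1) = 3*d*h^3 - 21*d*h^2 - 24*d*h + h^4 - 7*h^3 - 8*h^2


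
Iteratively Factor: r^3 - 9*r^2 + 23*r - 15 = (r - 1)*(r^2 - 8*r + 15) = (r - 5)*(r - 1)*(r - 3)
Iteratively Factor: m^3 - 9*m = (m)*(m^2 - 9) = m*(m + 3)*(m - 3)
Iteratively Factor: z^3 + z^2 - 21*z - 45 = (z - 5)*(z^2 + 6*z + 9) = (z - 5)*(z + 3)*(z + 3)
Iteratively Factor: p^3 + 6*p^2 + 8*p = (p + 4)*(p^2 + 2*p) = (p + 2)*(p + 4)*(p)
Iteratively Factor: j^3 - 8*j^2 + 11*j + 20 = (j + 1)*(j^2 - 9*j + 20) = (j - 4)*(j + 1)*(j - 5)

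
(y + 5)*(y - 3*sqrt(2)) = y^2 - 3*sqrt(2)*y + 5*y - 15*sqrt(2)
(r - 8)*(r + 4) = r^2 - 4*r - 32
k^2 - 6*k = k*(k - 6)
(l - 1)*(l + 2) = l^2 + l - 2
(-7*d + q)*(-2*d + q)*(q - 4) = 14*d^2*q - 56*d^2 - 9*d*q^2 + 36*d*q + q^3 - 4*q^2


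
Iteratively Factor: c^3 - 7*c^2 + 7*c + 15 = (c - 5)*(c^2 - 2*c - 3) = (c - 5)*(c - 3)*(c + 1)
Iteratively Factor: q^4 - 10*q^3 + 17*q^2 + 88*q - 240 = (q - 4)*(q^3 - 6*q^2 - 7*q + 60) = (q - 4)*(q + 3)*(q^2 - 9*q + 20) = (q - 4)^2*(q + 3)*(q - 5)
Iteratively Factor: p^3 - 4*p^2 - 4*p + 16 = (p - 4)*(p^2 - 4) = (p - 4)*(p + 2)*(p - 2)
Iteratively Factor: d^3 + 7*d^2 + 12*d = (d)*(d^2 + 7*d + 12) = d*(d + 4)*(d + 3)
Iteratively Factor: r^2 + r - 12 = (r - 3)*(r + 4)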